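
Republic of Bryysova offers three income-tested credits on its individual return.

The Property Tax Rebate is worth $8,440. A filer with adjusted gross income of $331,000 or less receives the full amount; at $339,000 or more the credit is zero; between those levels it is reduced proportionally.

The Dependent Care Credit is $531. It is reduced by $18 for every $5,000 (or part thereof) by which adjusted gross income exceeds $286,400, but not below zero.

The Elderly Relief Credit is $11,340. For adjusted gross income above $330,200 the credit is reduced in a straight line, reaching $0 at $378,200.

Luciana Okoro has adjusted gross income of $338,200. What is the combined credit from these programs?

$10,627

Property Tax Rebate: $338,200 is $7,200 into a $8,000 phase-out range, leaving 800/8,000 of the credit: $8,440 × 800/8,000 = $844.
Dependent Care Credit: income exceeds $286,400 by $51,800, which is 11 full-or-partial $5,000 increments; reduction = 11 × $18 = $198, leaving $333.
Elderly Relief Credit: $338,200 is $8,000 into a $48,000 phase-out range, leaving 40,000/48,000 of the credit: $11,340 × 40,000/48,000 = $9,450.
Total: $844 + $333 + $9,450 = $10,627.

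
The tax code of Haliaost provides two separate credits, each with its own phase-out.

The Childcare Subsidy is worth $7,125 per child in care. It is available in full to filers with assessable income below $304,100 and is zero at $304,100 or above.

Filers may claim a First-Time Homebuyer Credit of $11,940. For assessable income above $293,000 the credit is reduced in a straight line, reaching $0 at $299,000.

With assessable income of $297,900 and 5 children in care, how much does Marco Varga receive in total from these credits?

$37,814

Childcare Subsidy: base = 5 × $7,125 = $35,625. $297,900 is below the $304,100 cutoff, so the full $35,625 applies.
First-Time Homebuyer Credit: $297,900 is $4,900 into a $6,000 phase-out range, leaving 1,100/6,000 of the credit: $11,940 × 1,100/6,000 = $2,189.
Total: $35,625 + $2,189 = $37,814.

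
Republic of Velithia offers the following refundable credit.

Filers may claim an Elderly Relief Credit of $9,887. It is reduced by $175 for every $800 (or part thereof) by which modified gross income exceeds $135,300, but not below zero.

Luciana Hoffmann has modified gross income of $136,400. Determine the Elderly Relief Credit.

Elderly Relief Credit: income exceeds $135,300 by $1,100, which is 2 full-or-partial $800 increments; reduction = 2 × $175 = $350, leaving $9,537.

$9,537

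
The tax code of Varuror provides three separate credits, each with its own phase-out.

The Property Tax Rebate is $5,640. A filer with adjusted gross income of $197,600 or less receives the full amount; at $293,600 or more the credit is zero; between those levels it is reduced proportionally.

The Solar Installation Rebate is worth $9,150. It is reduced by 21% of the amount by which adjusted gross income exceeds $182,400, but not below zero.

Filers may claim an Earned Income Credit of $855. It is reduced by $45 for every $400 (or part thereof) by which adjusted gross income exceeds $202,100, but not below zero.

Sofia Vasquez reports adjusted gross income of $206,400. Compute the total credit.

Property Tax Rebate: $206,400 is $8,800 into a $96,000 phase-out range, leaving 87,200/96,000 of the credit: $5,640 × 87,200/96,000 = $5,123.
Solar Installation Rebate: 21% of the $24,000 excess over $182,400 is $5,040; credit = $9,150 − $5,040 = $4,110.
Earned Income Credit: income exceeds $202,100 by $4,300, which is 11 full-or-partial $400 increments; reduction = 11 × $45 = $495, leaving $360.
Total: $5,123 + $4,110 + $360 = $9,593.

$9,593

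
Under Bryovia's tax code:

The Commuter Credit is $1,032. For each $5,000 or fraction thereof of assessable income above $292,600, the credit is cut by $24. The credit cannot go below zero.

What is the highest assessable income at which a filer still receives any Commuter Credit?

$502,600

After 42 increments the reduction is 42 × $24 = $1,008, leaving $24; one more increment wipes it out. Increment 42 ends at excess 42 × $5,000 = $210,000, so the highest qualifying income is $292,600 + $210,000 = $502,600.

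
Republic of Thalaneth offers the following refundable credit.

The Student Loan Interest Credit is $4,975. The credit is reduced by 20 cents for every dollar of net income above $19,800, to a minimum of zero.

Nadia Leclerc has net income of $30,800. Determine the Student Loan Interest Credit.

Student Loan Interest Credit: 20% of the $11,000 excess over $19,800 is $2,200; credit = $4,975 − $2,200 = $2,775.

$2,775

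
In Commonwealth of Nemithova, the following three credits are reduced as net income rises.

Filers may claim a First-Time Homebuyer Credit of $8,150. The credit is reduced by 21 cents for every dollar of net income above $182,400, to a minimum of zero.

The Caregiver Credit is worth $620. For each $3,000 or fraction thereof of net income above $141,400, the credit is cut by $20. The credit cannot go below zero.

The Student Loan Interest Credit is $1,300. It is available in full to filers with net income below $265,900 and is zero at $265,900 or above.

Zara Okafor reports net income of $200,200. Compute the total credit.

$5,932

First-Time Homebuyer Credit: 21% of the $17,800 excess over $182,400 is $3,738; credit = $8,150 − $3,738 = $4,412.
Caregiver Credit: income exceeds $141,400 by $58,800, which is 20 full-or-partial $3,000 increments; reduction = 20 × $20 = $400, leaving $220.
Student Loan Interest Credit: $200,200 is below the $265,900 cutoff, so the full $1,300 applies.
Total: $4,412 + $220 + $1,300 = $5,932.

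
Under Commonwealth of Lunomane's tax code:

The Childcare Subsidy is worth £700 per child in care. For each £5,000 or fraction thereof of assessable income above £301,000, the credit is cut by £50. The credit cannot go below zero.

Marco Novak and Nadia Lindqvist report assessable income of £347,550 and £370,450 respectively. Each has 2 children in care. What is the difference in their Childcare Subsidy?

£200

Marco (£347,550): Childcare Subsidy: base = 2 × £700 = £1,400. income exceeds £301,000 by £46,550, which is 10 full-or-partial £5,000 increments; reduction = 10 × £50 = £500, leaving £900.
Nadia (£370,450): Childcare Subsidy: base = 2 × £700 = £1,400. income exceeds £301,000 by £69,450, which is 14 full-or-partial £5,000 increments; reduction = 14 × £50 = £700, leaving £700.
Difference: |£900 − £700| = £200.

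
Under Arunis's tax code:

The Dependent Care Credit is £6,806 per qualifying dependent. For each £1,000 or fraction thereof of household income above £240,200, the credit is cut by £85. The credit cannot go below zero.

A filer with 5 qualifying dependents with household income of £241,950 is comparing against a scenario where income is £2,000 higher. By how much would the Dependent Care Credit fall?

£170

At £241,950 — base = 5 × £6,806 = £34,030. income exceeds £240,200 by £1,750, which is 2 full-or-partial £1,000 increments; reduction = 2 × £85 = £170, leaving £33,860.
At £243,950 — base = 5 × £6,806 = £34,030. income exceeds £240,200 by £3,750, which is 4 full-or-partial £1,000 increments; reduction = 4 × £85 = £340, leaving £33,690.
Lost: £33,860 − £33,690 = £170.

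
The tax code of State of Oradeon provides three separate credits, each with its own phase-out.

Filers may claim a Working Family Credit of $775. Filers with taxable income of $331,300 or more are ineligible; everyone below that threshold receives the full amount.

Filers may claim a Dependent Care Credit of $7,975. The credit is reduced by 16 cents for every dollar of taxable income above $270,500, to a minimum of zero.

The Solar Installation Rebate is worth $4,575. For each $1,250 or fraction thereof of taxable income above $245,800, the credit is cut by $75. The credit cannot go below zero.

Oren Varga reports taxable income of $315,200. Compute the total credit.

$1,973

Working Family Credit: $315,200 is below the $331,300 cutoff, so the full $775 applies.
Dependent Care Credit: 16% of the $44,700 excess over $270,500 is $7,152; credit = $7,975 − $7,152 = $823.
Solar Installation Rebate: income exceeds $245,800 by $69,400, which is 56 full-or-partial $1,250 increments; reduction = 56 × $75 = $4,200, leaving $375.
Total: $775 + $823 + $375 = $1,973.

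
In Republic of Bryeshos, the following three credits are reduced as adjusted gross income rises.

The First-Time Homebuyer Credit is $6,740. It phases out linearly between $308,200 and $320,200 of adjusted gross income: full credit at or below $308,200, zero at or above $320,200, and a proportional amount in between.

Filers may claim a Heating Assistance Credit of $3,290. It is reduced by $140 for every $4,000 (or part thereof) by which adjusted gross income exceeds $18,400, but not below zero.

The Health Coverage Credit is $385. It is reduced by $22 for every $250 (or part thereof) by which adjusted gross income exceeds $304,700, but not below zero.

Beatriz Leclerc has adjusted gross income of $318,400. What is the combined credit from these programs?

$1,011

First-Time Homebuyer Credit: $318,400 is $10,200 into a $12,000 phase-out range, leaving 1,800/12,000 of the credit: $6,740 × 1,800/12,000 = $1,011.
Heating Assistance Credit: income exceeds $18,400 by $300,000 → 75 increments × $140 = $10,500 ≥ base, so the credit is $0.
Health Coverage Credit: income exceeds $304,700 by $13,700 → 55 increments × $22 = $1,210 ≥ base, so the credit is $0.
Total: $1,011 + $0 + $0 = $1,011.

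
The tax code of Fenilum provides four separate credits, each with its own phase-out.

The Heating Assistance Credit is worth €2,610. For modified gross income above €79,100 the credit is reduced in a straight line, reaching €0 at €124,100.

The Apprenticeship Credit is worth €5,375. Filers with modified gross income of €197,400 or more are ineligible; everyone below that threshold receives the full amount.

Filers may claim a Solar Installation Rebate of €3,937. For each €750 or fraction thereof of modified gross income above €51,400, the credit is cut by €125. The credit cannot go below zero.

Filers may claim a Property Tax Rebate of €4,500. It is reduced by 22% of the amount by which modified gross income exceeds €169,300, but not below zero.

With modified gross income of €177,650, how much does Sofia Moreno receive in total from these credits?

Heating Assistance Credit: €177,650 is at or above €124,100, so the credit is €0.
Apprenticeship Credit: €177,650 is below the €197,400 cutoff, so the full €5,375 applies.
Solar Installation Rebate: income exceeds €51,400 by €126,250 → 169 increments × €125 = €21,125 ≥ base, so the credit is €0.
Property Tax Rebate: 22% of the €8,350 excess over €169,300 is €1,837; credit = €4,500 − €1,837 = €2,663.
Total: €0 + €5,375 + €0 + €2,663 = €8,038.

€8,038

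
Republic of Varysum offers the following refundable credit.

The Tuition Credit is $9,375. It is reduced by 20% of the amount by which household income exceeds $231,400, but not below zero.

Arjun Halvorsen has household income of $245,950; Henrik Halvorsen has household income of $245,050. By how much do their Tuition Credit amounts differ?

$180

Arjun ($245,950): Tuition Credit: 20% of the $14,550 excess over $231,400 is $2,910; credit = $9,375 − $2,910 = $6,465.
Henrik ($245,050): Tuition Credit: 20% of the $13,650 excess over $231,400 is $2,730; credit = $9,375 − $2,730 = $6,645.
Difference: |$6,465 − $6,645| = $180.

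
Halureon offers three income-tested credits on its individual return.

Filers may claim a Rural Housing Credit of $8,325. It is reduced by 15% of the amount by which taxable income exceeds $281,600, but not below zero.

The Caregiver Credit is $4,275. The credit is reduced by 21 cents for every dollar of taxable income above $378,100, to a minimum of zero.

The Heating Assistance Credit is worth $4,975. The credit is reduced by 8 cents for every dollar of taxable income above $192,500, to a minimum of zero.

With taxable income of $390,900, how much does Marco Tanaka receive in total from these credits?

Rural Housing Credit: 15% of the $109,300 excess over $281,600 is $16,395 ≥ base, so the credit is $0.
Caregiver Credit: 21% of the $12,800 excess over $378,100 is $2,688; credit = $4,275 − $2,688 = $1,587.
Heating Assistance Credit: 8% of the $198,400 excess over $192,500 is $15,872 ≥ base, so the credit is $0.
Total: $0 + $1,587 + $0 = $1,587.

$1,587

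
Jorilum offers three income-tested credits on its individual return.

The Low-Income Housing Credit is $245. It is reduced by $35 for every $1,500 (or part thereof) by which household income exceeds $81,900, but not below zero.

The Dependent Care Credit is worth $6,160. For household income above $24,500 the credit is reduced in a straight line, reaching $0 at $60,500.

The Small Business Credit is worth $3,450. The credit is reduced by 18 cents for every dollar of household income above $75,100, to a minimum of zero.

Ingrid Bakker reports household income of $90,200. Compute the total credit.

Low-Income Housing Credit: income exceeds $81,900 by $8,300, which is 6 full-or-partial $1,500 increments; reduction = 6 × $35 = $210, leaving $35.
Dependent Care Credit: $90,200 is at or above $60,500, so the credit is $0.
Small Business Credit: 18% of the $15,100 excess over $75,100 is $2,718; credit = $3,450 − $2,718 = $732.
Total: $35 + $0 + $732 = $767.

$767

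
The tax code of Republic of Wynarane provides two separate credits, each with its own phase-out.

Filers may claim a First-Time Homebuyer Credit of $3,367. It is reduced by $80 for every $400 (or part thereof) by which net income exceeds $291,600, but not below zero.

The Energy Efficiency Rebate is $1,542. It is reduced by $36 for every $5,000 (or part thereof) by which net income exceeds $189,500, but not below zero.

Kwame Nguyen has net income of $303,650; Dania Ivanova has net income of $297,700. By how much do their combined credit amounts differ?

Kwame ($303,650): First-Time Homebuyer Credit: income exceeds $291,600 by $12,050, which is 31 full-or-partial $400 increments; reduction = 31 × $80 = $2,480, leaving $887. Energy Efficiency Rebate: income exceeds $189,500 by $114,150, which is 23 full-or-partial $5,000 increments; reduction = 23 × $36 = $828, leaving $714. total $887 + $714 = $1,601
Dania ($297,700): First-Time Homebuyer Credit: income exceeds $291,600 by $6,100, which is 16 full-or-partial $400 increments; reduction = 16 × $80 = $1,280, leaving $2,087. Energy Efficiency Rebate: income exceeds $189,500 by $108,200, which is 22 full-or-partial $5,000 increments; reduction = 22 × $36 = $792, leaving $750. total $2,087 + $750 = $2,837
Difference: |$1,601 − $2,837| = $1,236.

$1,236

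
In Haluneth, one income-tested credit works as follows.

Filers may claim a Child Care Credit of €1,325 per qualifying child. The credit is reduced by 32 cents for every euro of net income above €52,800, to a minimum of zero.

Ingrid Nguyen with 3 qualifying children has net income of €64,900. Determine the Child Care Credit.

€103

Child Care Credit: base = 3 × €1,325 = €3,975. 32% of the €12,100 excess over €52,800 is €3,872; credit = €3,975 − €3,872 = €103.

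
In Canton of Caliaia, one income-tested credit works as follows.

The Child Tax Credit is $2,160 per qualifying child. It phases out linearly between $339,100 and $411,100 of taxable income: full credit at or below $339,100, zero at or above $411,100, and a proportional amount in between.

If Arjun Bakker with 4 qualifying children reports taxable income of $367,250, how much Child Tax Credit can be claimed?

$5,262

Child Tax Credit: base = 4 × $2,160 = $8,640. $367,250 is $28,150 into a $72,000 phase-out range, leaving 43,850/72,000 of the credit: $8,640 × 43,850/72,000 = $5,262.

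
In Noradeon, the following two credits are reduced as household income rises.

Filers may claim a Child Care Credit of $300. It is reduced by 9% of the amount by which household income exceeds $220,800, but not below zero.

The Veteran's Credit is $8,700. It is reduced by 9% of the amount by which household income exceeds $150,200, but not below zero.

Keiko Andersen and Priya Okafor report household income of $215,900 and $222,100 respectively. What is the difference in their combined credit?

$675

Keiko ($215,900): Child Care Credit: $215,900 is at or below the $220,800 threshold, so the full $300 applies. Veteran's Credit: 9% of the $65,700 excess over $150,200 is $5,913; credit = $8,700 − $5,913 = $2,787. total $300 + $2,787 = $3,087
Priya ($222,100): Child Care Credit: 9% of the $1,300 excess over $220,800 is $117; credit = $300 − $117 = $183. Veteran's Credit: 9% of the $71,900 excess over $150,200 is $6,471; credit = $8,700 − $6,471 = $2,229. total $183 + $2,229 = $2,412
Difference: |$3,087 − $2,412| = $675.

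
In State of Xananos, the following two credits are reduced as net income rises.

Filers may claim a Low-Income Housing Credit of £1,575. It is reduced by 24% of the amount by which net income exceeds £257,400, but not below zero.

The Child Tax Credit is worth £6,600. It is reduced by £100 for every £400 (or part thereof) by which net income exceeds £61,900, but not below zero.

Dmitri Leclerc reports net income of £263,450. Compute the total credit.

Low-Income Housing Credit: 24% of the £6,050 excess over £257,400 is £1,452; credit = £1,575 − £1,452 = £123.
Child Tax Credit: income exceeds £61,900 by £201,550 → 504 increments × £100 = £50,400 ≥ base, so the credit is £0.
Total: £123 + £0 = £123.

£123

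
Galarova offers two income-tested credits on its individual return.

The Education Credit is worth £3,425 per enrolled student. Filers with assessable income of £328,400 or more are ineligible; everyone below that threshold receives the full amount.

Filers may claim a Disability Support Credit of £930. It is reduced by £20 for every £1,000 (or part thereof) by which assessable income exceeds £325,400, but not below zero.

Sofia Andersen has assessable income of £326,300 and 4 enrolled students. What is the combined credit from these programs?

Education Credit: base = 4 × £3,425 = £13,700. £326,300 is below the £328,400 cutoff, so the full £13,700 applies.
Disability Support Credit: income exceeds £325,400 by £900, which is 1 full-or-partial £1,000 increment; reduction = 1 × £20 = £20, leaving £910.
Total: £13,700 + £910 = £14,610.

£14,610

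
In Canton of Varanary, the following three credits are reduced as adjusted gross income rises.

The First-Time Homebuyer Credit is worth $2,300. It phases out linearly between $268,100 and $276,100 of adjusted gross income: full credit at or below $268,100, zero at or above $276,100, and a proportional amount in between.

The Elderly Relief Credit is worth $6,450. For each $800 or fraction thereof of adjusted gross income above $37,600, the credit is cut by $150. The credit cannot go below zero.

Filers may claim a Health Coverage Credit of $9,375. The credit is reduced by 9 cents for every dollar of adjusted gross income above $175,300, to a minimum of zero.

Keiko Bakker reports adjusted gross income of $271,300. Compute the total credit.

First-Time Homebuyer Credit: $271,300 is $3,200 into a $8,000 phase-out range, leaving 4,800/8,000 of the credit: $2,300 × 4,800/8,000 = $1,380.
Elderly Relief Credit: income exceeds $37,600 by $233,700 → 293 increments × $150 = $43,950 ≥ base, so the credit is $0.
Health Coverage Credit: 9% of the $96,000 excess over $175,300 is $8,640; credit = $9,375 − $8,640 = $735.
Total: $1,380 + $0 + $735 = $2,115.

$2,115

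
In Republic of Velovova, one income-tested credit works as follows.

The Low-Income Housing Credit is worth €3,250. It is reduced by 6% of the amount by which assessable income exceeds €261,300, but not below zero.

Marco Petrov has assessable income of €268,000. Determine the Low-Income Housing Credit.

Low-Income Housing Credit: 6% of the €6,700 excess over €261,300 is €402; credit = €3,250 − €402 = €2,848.

€2,848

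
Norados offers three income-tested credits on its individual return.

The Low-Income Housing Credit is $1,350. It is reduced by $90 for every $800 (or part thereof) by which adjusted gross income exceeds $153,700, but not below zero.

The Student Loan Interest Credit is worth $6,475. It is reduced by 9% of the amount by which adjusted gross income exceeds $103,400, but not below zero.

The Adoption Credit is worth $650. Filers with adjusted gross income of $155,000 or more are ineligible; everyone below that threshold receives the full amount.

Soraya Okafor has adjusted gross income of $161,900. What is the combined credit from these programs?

$1,570

Low-Income Housing Credit: income exceeds $153,700 by $8,200, which is 11 full-or-partial $800 increments; reduction = 11 × $90 = $990, leaving $360.
Student Loan Interest Credit: 9% of the $58,500 excess over $103,400 is $5,265; credit = $6,475 − $5,265 = $1,210.
Adoption Credit: $161,900 meets or exceeds the $155,000 cutoff, so the credit is $0.
Total: $360 + $1,210 + $0 = $1,570.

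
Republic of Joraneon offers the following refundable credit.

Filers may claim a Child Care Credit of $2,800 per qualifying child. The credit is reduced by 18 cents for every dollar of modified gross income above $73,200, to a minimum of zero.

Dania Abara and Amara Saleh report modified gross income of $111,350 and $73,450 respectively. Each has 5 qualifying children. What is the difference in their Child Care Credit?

$6,822

Dania ($111,350): Child Care Credit: base = 5 × $2,800 = $14,000. 18% of the $38,150 excess over $73,200 is $6,867; credit = $14,000 − $6,867 = $7,133.
Amara ($73,450): Child Care Credit: base = 5 × $2,800 = $14,000. 18% of the $250 excess over $73,200 is $45; credit = $14,000 − $45 = $13,955.
Difference: |$7,133 − $13,955| = $6,822.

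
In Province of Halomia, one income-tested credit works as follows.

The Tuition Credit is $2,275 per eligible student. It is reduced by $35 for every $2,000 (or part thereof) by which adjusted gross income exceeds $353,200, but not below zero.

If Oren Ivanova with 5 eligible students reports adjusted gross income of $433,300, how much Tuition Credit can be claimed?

Tuition Credit: base = 5 × $2,275 = $11,375. income exceeds $353,200 by $80,100, which is 41 full-or-partial $2,000 increments; reduction = 41 × $35 = $1,435, leaving $9,940.

$9,940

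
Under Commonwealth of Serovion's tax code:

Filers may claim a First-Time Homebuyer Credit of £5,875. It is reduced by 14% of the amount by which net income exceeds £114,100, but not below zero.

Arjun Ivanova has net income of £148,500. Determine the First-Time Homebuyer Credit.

First-Time Homebuyer Credit: 14% of the £34,400 excess over £114,100 is £4,816; credit = £5,875 − £4,816 = £1,059.

£1,059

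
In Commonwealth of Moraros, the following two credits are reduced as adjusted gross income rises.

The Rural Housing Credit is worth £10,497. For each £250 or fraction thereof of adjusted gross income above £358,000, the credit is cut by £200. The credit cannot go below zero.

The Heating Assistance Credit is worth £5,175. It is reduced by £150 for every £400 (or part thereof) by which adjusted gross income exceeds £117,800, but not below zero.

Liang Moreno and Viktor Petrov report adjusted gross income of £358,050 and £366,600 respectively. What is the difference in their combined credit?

Liang (£358,050): Rural Housing Credit: income exceeds £358,000 by £50, which is 1 full-or-partial £250 increment; reduction = 1 × £200 = £200, leaving £10,297. Heating Assistance Credit: income exceeds £117,800 by £240,250 → 601 increments × £150 = £90,150 ≥ base, so the credit is £0. total £10,297 + £0 = £10,297
Viktor (£366,600): Rural Housing Credit: income exceeds £358,000 by £8,600, which is 35 full-or-partial £250 increments; reduction = 35 × £200 = £7,000, leaving £3,497. Heating Assistance Credit: income exceeds £117,800 by £248,800 → 622 increments × £150 = £93,300 ≥ base, so the credit is £0. total £3,497 + £0 = £3,497
Difference: |£10,297 − £3,497| = £6,800.

£6,800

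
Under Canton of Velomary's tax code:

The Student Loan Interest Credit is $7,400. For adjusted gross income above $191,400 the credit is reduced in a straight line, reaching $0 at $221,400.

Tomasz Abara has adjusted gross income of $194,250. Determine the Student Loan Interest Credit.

Student Loan Interest Credit: $194,250 is $2,850 into a $30,000 phase-out range, leaving 27,150/30,000 of the credit: $7,400 × 27,150/30,000 = $6,697.

$6,697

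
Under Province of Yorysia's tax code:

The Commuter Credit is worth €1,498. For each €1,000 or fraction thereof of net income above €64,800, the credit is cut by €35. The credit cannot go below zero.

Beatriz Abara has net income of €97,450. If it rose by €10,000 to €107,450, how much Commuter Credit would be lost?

€343

At €97,450 — income exceeds €64,800 by €32,650, which is 33 full-or-partial €1,000 increments; reduction = 33 × €35 = €1,155, leaving €343.
At €107,450 — income exceeds €64,800 by €42,650 → 43 increments × €35 = €1,505 ≥ base, so the credit is €0.
Lost: €343 − €0 = €343.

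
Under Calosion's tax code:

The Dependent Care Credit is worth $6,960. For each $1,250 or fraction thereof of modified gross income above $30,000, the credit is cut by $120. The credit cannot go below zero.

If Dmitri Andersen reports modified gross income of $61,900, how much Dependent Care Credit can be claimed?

$3,840

Dependent Care Credit: income exceeds $30,000 by $31,900, which is 26 full-or-partial $1,250 increments; reduction = 26 × $120 = $3,120, leaving $3,840.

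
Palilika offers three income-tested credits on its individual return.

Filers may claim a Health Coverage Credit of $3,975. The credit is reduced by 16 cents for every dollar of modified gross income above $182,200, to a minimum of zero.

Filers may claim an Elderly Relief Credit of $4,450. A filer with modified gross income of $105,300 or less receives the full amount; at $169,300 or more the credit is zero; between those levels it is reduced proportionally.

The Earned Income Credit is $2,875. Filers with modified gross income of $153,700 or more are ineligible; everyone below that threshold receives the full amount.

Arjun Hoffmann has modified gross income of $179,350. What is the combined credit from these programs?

$3,975

Health Coverage Credit: $179,350 is at or below the $182,200 threshold, so the full $3,975 applies.
Elderly Relief Credit: $179,350 is at or above $169,300, so the credit is $0.
Earned Income Credit: $179,350 meets or exceeds the $153,700 cutoff, so the credit is $0.
Total: $3,975 + $0 + $0 = $3,975.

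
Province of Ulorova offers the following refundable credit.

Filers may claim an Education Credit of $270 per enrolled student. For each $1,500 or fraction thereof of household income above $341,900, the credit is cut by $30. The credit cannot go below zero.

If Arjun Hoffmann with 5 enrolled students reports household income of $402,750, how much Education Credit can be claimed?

$120

Education Credit: base = 5 × $270 = $1,350. income exceeds $341,900 by $60,850, which is 41 full-or-partial $1,500 increments; reduction = 41 × $30 = $1,230, leaving $120.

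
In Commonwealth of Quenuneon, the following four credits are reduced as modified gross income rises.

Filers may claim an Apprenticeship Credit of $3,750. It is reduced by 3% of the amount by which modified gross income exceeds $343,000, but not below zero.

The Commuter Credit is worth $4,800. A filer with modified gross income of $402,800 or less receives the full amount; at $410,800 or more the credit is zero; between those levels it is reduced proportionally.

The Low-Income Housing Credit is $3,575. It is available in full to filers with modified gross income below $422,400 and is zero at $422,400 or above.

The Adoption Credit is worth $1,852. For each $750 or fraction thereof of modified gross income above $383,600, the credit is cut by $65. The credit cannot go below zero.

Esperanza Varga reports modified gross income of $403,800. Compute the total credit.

$9,798

Apprenticeship Credit: 3% of the $60,800 excess over $343,000 is $1,824; credit = $3,750 − $1,824 = $1,926.
Commuter Credit: $403,800 is $1,000 into a $8,000 phase-out range, leaving 7,000/8,000 of the credit: $4,800 × 7,000/8,000 = $4,200.
Low-Income Housing Credit: $403,800 is below the $422,400 cutoff, so the full $3,575 applies.
Adoption Credit: income exceeds $383,600 by $20,200, which is 27 full-or-partial $750 increments; reduction = 27 × $65 = $1,755, leaving $97.
Total: $1,926 + $4,200 + $3,575 + $97 = $9,798.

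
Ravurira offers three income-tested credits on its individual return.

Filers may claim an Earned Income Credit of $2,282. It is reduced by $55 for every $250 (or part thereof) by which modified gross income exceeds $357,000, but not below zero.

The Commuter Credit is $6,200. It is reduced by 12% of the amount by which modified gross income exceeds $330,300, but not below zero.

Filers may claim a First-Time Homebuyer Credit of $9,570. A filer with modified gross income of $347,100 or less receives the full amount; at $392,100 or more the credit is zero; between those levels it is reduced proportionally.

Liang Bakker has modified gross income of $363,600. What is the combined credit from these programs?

Earned Income Credit: income exceeds $357,000 by $6,600, which is 27 full-or-partial $250 increments; reduction = 27 × $55 = $1,485, leaving $797.
Commuter Credit: 12% of the $33,300 excess over $330,300 is $3,996; credit = $6,200 − $3,996 = $2,204.
First-Time Homebuyer Credit: $363,600 is $16,500 into a $45,000 phase-out range, leaving 28,500/45,000 of the credit: $9,570 × 28,500/45,000 = $6,061.
Total: $797 + $2,204 + $6,061 = $9,062.

$9,062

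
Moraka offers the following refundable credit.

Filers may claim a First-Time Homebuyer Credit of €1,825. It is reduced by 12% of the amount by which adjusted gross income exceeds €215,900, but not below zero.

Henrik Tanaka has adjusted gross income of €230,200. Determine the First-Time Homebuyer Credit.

€109

First-Time Homebuyer Credit: 12% of the €14,300 excess over €215,900 is €1,716; credit = €1,825 − €1,716 = €109.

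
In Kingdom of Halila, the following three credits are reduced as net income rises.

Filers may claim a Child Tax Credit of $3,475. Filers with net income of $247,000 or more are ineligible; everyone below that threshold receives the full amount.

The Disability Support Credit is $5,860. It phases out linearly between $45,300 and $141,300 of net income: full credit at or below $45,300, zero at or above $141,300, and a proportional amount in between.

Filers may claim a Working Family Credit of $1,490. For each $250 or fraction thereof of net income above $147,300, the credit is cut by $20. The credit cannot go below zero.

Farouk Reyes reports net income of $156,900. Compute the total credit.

Child Tax Credit: $156,900 is below the $247,000 cutoff, so the full $3,475 applies.
Disability Support Credit: $156,900 is at or above $141,300, so the credit is $0.
Working Family Credit: income exceeds $147,300 by $9,600, which is 39 full-or-partial $250 increments; reduction = 39 × $20 = $780, leaving $710.
Total: $3,475 + $0 + $710 = $4,185.

$4,185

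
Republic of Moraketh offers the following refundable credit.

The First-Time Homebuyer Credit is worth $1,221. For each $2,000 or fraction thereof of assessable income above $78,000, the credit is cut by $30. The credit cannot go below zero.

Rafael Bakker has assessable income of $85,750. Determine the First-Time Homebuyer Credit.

First-Time Homebuyer Credit: income exceeds $78,000 by $7,750, which is 4 full-or-partial $2,000 increments; reduction = 4 × $30 = $120, leaving $1,101.

$1,101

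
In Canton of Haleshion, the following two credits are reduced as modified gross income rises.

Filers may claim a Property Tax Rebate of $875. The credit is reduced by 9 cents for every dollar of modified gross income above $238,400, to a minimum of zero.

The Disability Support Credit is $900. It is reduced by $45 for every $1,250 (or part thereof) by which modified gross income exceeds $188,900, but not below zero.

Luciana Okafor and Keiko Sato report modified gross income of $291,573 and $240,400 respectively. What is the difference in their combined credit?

$695

Luciana ($291,573): Property Tax Rebate: 9% of the $53,173 excess over $238,400 is $4,785.57 ≥ base, so the credit is $0. Disability Support Credit: income exceeds $188,900 by $102,673 → 83 increments × $45 = $3,735 ≥ base, so the credit is $0. total $0 + $0 = $0
Keiko ($240,400): Property Tax Rebate: 9% of the $2,000 excess over $238,400 is $180; credit = $875 − $180 = $695. Disability Support Credit: income exceeds $188,900 by $51,500 → 42 increments × $45 = $1,890 ≥ base, so the credit is $0. total $695 + $0 = $695
Difference: |$0 − $695| = $695.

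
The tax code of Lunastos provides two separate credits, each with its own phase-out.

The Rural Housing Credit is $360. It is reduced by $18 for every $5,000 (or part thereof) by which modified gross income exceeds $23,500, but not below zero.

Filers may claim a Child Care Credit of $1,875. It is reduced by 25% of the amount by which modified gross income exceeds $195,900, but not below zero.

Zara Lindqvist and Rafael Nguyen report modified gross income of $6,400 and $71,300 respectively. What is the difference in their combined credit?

$180

Zara ($6,400): Rural Housing Credit: $6,400 is at or below the $23,500 threshold, so the full $360 applies. Child Care Credit: $6,400 is at or below the $195,900 threshold, so the full $1,875 applies. total $360 + $1,875 = $2,235
Rafael ($71,300): Rural Housing Credit: income exceeds $23,500 by $47,800, which is 10 full-or-partial $5,000 increments; reduction = 10 × $18 = $180, leaving $180. Child Care Credit: $71,300 is at or below the $195,900 threshold, so the full $1,875 applies. total $180 + $1,875 = $2,055
Difference: |$2,235 − $2,055| = $180.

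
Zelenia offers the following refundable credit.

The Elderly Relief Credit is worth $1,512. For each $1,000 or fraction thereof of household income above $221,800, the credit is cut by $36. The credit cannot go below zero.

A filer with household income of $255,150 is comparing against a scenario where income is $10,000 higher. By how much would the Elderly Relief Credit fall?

$288

At $255,150 — income exceeds $221,800 by $33,350, which is 34 full-or-partial $1,000 increments; reduction = 34 × $36 = $1,224, leaving $288.
At $265,150 — income exceeds $221,800 by $43,350 → 44 increments × $36 = $1,584 ≥ base, so the credit is $0.
Lost: $288 − $0 = $288.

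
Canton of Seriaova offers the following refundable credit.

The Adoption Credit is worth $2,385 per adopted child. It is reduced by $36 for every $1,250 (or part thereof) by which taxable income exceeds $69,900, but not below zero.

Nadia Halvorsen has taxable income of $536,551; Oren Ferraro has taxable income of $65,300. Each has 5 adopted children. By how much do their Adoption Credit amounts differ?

$11,925

Nadia ($536,551): Adoption Credit: base = 5 × $2,385 = $11,925. income exceeds $69,900 by $466,651 → 374 increments × $36 = $13,464 ≥ base, so the credit is $0.
Oren ($65,300): Adoption Credit: base = 5 × $2,385 = $11,925. $65,300 is at or below the $69,900 threshold, so the full $11,925 applies.
Difference: |$0 − $11,925| = $11,925.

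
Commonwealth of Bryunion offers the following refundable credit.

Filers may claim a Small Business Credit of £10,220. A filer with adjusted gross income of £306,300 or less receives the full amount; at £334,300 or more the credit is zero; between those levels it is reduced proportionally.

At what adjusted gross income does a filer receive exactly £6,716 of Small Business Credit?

£6,716 is 6,716/10,220 of the full £10,220, so 3,504/10,220 of the £28,000 range has been used: income = £306,300 + £28,000 × 3,504/10,220 = £315,900.

£315,900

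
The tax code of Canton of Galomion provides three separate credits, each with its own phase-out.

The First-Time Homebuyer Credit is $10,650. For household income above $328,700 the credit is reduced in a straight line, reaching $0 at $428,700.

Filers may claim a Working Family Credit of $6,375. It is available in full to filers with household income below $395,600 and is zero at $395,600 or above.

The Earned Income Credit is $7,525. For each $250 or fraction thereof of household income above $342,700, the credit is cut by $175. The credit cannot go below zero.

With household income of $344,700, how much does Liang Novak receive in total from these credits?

$21,446

First-Time Homebuyer Credit: $344,700 is $16,000 into a $100,000 phase-out range, leaving 84,000/100,000 of the credit: $10,650 × 84,000/100,000 = $8,946.
Working Family Credit: $344,700 is below the $395,600 cutoff, so the full $6,375 applies.
Earned Income Credit: income exceeds $342,700 by $2,000, which is 8 full-or-partial $250 increments; reduction = 8 × $175 = $1,400, leaving $6,125.
Total: $8,946 + $6,375 + $6,125 = $21,446.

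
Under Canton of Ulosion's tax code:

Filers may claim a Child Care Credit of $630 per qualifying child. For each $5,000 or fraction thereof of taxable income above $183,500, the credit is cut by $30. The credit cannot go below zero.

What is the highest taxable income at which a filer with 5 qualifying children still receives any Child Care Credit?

$703,500

Full credit = 5 × $630 = $3,150.
After 104 increments the reduction is 104 × $30 = $3,120, leaving $30; one more increment wipes it out. Increment 104 ends at excess 104 × $5,000 = $520,000, so the highest qualifying income is $183,500 + $520,000 = $703,500.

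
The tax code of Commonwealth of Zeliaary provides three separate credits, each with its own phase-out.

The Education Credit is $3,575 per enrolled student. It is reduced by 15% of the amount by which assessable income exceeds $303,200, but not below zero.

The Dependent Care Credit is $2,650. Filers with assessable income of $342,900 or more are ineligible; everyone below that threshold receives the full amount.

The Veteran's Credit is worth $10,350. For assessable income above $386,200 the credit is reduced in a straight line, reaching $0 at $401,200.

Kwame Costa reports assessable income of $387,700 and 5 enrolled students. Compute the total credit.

$14,515

Education Credit: base = 5 × $3,575 = $17,875. 15% of the $84,500 excess over $303,200 is $12,675; credit = $17,875 − $12,675 = $5,200.
Dependent Care Credit: $387,700 meets or exceeds the $342,900 cutoff, so the credit is $0.
Veteran's Credit: $387,700 is $1,500 into a $15,000 phase-out range, leaving 13,500/15,000 of the credit: $10,350 × 13,500/15,000 = $9,315.
Total: $5,200 + $0 + $9,315 = $14,515.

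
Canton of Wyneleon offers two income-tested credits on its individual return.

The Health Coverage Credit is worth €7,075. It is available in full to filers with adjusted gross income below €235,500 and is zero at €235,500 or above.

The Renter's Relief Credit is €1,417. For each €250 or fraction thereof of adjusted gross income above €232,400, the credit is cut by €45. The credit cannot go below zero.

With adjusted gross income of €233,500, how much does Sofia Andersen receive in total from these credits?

€8,267

Health Coverage Credit: €233,500 is below the €235,500 cutoff, so the full €7,075 applies.
Renter's Relief Credit: income exceeds €232,400 by €1,100, which is 5 full-or-partial €250 increments; reduction = 5 × €45 = €225, leaving €1,192.
Total: €7,075 + €1,192 = €8,267.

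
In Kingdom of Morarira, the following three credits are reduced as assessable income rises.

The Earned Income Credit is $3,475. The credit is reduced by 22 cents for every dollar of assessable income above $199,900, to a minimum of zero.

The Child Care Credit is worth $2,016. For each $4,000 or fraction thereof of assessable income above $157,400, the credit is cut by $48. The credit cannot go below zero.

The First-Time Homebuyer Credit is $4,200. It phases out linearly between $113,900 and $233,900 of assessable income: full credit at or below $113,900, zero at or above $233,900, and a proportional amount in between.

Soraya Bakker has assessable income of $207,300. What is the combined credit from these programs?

$4,170

Earned Income Credit: 22% of the $7,400 excess over $199,900 is $1,628; credit = $3,475 − $1,628 = $1,847.
Child Care Credit: income exceeds $157,400 by $49,900, which is 13 full-or-partial $4,000 increments; reduction = 13 × $48 = $624, leaving $1,392.
First-Time Homebuyer Credit: $207,300 is $93,400 into a $120,000 phase-out range, leaving 26,600/120,000 of the credit: $4,200 × 26,600/120,000 = $931.
Total: $1,847 + $1,392 + $931 = $4,170.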